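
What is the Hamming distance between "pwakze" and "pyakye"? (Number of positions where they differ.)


String 1: 'pwakze'
String 2: 'pyakye'
Compare each position: pos 0: 'p'=='p', pos 1: 'w'!='y', pos 2: 'a'=='a', pos 3: 'k'=='k', pos 4: 'z'!='y', pos 5: 'e'=='e'
Differing positions: 2
Hamming distance: 2


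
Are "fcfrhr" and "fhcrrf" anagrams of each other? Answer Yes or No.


String 1: 'fcfrhr' -> sorted: 'cffhrr'
String 2: 'fhcrrf' -> sorted: 'cffhrr'
Compare sorted forms: 'cffhrr' == 'cffhrr'
Anagram: Yes


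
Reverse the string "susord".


Input string: 'susord'
Operation: reverse character order
Original order: 's' -> 'u' -> 's' -> 'o' -> 'r' -> 'd'
Reversed order: 'd' -> 'r' -> 'o' -> 's' -> 'u' -> 's'
Result: drosus


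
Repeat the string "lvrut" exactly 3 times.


Input string: 'lvrut'
Operation: repeat 3 times
Concatenation: 'lvrut' + 'lvrut' + 'lvrut'
Result: lvrutlvrutlvrut


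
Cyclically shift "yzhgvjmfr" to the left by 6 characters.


Input: 'yzhgvjmfr', shift = 6
Operation: split at index 6 and swap parts
Front part s[0:6] = 'yzhgvj'
Back part s[6:] = 'mfr'
Rotated = back + front = 'mfr' + 'yzhgvj'
Result: mfryzhgvj


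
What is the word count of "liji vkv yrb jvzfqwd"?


Input string: 'liji vkv yrb jvzfqwd'
Operation: split by spaces
Words found: 'liji', 'vkv', 'yrb', 'jvzfqwd'
Word count: 4


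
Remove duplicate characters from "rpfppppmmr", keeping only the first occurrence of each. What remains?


Input: 'rpfppppmmr'
Operation: keep first occurrence of each character
Scan: s[0]='r' new -> keep; s[1]='p' new -> keep; s[2]='f' new -> keep; s[3]='p' seen -> skip; s[4]='p' seen -> skip; s[5]='p' seen -> skip; s[6]='p' seen -> skip; s[7]='m' new -> keep; s[8]='m' seen -> skip; s[9]='r' seen -> skip
Result: rpfm


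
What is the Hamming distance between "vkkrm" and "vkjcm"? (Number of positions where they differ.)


String 1: 'vkkrm'
String 2: 'vkjcm'
Compare each position: pos 0: 'v'=='v', pos 1: 'k'=='k', pos 2: 'k'!='j', pos 3: 'r'!='c', pos 4: 'm'=='m'
Differing positions: 2
Hamming distance: 2


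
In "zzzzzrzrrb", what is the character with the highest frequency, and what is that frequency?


Input: 'zzzzzrzrrb'
Operation: tally each character
Counts: 'b':1, 'r':3, 'z':6
Maximum: 'z' appears 6 times


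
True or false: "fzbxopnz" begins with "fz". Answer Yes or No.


Input string: 'fzbxopnz'
Prefix to check: 'fz'
First 2 characters of input: 'fz'
Match: True
Result: Yes


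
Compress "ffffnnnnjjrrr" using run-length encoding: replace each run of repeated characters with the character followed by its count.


Input: 'ffffnnnnjjrrr'
Operation: identify consecutive runs
Runs: 'ffff' -> f4, 'nnnn' -> n4, 'jj' -> j2, 'rrr' -> r3
Encoded: f4n4j2r3


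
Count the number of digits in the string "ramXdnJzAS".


Input string: 'ramXdnJzAS'
Operation: count digit characters (0-9)
Scan: 'r', 'a', 'm', 'X', 'd', 'n', 'J', 'z', 'A', 'S'
Digits found: 0
Result: 0


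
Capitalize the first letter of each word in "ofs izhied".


Input string: 'ofs izhied'
Operation: capitalize first letter of each word
Word transformations: 'ofs'->'Ofs', 'izhied'->'Izhied'
Result: Ofs Izhied


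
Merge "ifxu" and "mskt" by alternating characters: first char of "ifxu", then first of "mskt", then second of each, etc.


String 1: 'ifxu'
String 2: 'mskt'
Operation: alternate characters
Pairs: 'i'+'m', 'f'+'s', 'x'+'k', 'u'+'t'
Result: imfsxkut


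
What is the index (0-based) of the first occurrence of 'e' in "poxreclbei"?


Input string: 'poxreclbei'
Target: 'e'
Scanning left to right: s[0]='p', s[1]='o', s[2]='x', s[3]='r', s[4]='e'
First match at index: 4


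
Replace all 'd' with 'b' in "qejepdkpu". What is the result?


Input string: 'qejepdkpu'
Operation: replace 'd' with 'b'
Positions of 'd': 5
After replacement: qejepbkpu


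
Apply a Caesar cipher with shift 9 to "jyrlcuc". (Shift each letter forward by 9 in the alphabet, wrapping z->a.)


Input: 'jyrlcuc', shift = 9
Operation: for each letter, (position + 9) mod 26
Mapping: 'j'(9+9=18)->'s', 'y'(24+9=33, 33 mod 26=7)->'h', 'r'(17+9=26, 26 mod 26=0)->'a', 'l'(11+9=20)->'u', 'c'(2+9=11)->'l', 'u'(20+9=29, 29 mod 26=3)->'d', 'c'(2+9=11)->'l'
Result: shauldl


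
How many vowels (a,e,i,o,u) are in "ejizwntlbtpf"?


Input string: 'ejizwntlbtpf'
Operation: count vowels (a, e, i, o, u)
Scan: s[0]='e' (vowel), s[1]='j', s[2]='i' (vowel), s[3]='z', s[4]='w', s[5]='n', s[6]='t', s[7]='l', s[8]='b', s[9]='t', s[10]='p', s[11]='f'
Vowels found: 2
Result: 2


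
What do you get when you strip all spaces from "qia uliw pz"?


Input string: 'qia uliw pz'
Operation: remove all spaces
Words: 'qia', 'uliw', 'pz'
Join without spaces: qiauliwpz


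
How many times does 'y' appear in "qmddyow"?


Input string: 'qmddyow'
Target character: 'y'
Scan each position: s[4]='y'
Matches found at indices: 4
Total: 1


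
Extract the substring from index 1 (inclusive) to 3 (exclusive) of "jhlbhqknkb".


Input string: 'jhlbhqknkb'
Operation: slice [1:3]
Extract characters: s[1]='h', s[2]='l'
Result: hl


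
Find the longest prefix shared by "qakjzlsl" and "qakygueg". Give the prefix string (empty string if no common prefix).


String 1: 'qakjzlsl'
String 2: 'qakygueg'
Compare position by position:
pos 0: 'q' vs 'q' match
pos 1: 'a' vs 'a' match
pos 2: 'k' vs 'k' match
pos 3: 'j' vs 'y' differ -> stop
Longest common prefix: "qak" (length 3)


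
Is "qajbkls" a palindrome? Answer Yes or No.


Input string: 'qajbkls'
Reversed: 'slkbjaq'
Compare pairs: s[0]='q' vs s[6]='s' (mismatch), s[1]='a' vs s[5]='l' (mismatch), s[2]='j' vs s[4]='k' (mismatch)
Palindrome: No


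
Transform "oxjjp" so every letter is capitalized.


Input string: 'oxjjp'
Operation: convert each letter to uppercase
Mapping: 'o'->'O', 'x'->'X', 'j'->'J', 'j'->'J', 'p'->'P'
Result: OXJJP


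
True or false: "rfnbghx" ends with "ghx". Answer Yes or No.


Input string: 'rfnbghx'
Suffix to check: 'ghx'
Last 3 characters of input: 'ghx'
Match: True
Result: Yes


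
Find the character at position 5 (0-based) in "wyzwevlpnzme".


Input string: 'wyzwevlpnzme'
Operation: get character at index 5
Index mapping: s[0]='w', s[1]='y', s[2]='z', s[3]='w', s[4]='e', s[5]='v'
Result: 'v'


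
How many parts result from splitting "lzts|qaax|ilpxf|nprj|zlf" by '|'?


Input string: 'lzts|qaax|ilpxf|nprj|zlf'
Delimiter: '|'
Split result: 'lzts', 'qaax', 'ilpxf', 'nprj', 'zlf'
Number of parts: 5


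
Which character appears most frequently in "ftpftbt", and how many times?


Input: 'ftpftbt'
Operation: tally each character
Counts: 'b':1, 'f':2, 'p':1, 't':3
Maximum: 't' appears 3 times


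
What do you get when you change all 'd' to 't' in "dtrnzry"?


Input string: 'dtrnzry'
Operation: replace 'd' with 't'
Positions of 'd': 0
After replacement: ttrnzry


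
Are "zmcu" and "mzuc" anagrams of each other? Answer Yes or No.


String 1: 'zmcu' -> sorted: 'cmuz'
String 2: 'mzuc' -> sorted: 'cmuz'
Compare sorted forms: 'cmuz' == 'cmuz'
Anagram: Yes


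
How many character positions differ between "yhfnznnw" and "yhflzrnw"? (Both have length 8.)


String 1: 'yhfnznnw'
String 2: 'yhflzrnw'
Compare each position: pos 0: 'y'=='y', pos 1: 'h'=='h', pos 2: 'f'=='f', pos 3: 'n'!='l', pos 4: 'z'=='z', pos 5: 'n'!='r', pos 6: 'n'=='n', pos 7: 'w'=='w'
Differing positions: 2
Hamming distance: 2


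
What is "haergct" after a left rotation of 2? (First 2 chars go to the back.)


Input: 'haergct', shift = 2
Operation: split at index 2 and swap parts
Front part s[0:2] = 'ha'
Back part s[2:] = 'ergct'
Rotated = back + front = 'ergct' + 'ha'
Result: ergctha


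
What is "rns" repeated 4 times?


Input string: 'rns'
Operation: repeat 4 times
Concatenation: 'rns' + 'rns' + 'rns' + 'rns'
Result: rnsrnsrnsrns


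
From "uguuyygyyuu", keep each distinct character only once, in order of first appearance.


Input: 'uguuyygyyuu'
Operation: keep first occurrence of each character
Scan: s[0]='u' new -> keep; s[1]='g' new -> keep; s[2]='u' seen -> skip; s[3]='u' seen -> skip; s[4]='y' new -> keep; s[5]='y' seen -> skip; s[6]='g' seen -> skip; s[7]='y' seen -> skip; s[8]='y' seen -> skip; s[9]='u' seen -> skip; s[10]='u' seen -> skip
Result: ugy


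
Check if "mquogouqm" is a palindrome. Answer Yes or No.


Input string: 'mquogouqm'
Reversed: 'mquogouqm'
Compare pairs: s[0]='m' vs s[8]='m' (match), s[1]='q' vs s[7]='q' (match), s[2]='u' vs s[6]='u' (match), s[3]='o' vs s[5]='o' (match)
Palindrome: Yes


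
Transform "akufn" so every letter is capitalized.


Input string: 'akufn'
Operation: convert each letter to uppercase
Mapping: 'a'->'A', 'k'->'K', 'u'->'U', 'f'->'F', 'n'->'N'
Result: AKUFN


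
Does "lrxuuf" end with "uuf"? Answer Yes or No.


Input string: 'lrxuuf'
Suffix to check: 'uuf'
Last 3 characters of input: 'uuf'
Match: True
Result: Yes


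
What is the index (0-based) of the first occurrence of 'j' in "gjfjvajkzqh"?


Input string: 'gjfjvajkzqh'
Target: 'j'
Scanning left to right: s[0]='g', s[1]='j'
First match at index: 1


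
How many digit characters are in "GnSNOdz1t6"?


Input string: 'GnSNOdz1t6'
Operation: count digit characters (0-9)
Scan: 'G', 'n', 'S', 'N', 'O', 'd', 'z', '1'(digit), 't', '6'(digit)
Digits found: 2
Result: 2


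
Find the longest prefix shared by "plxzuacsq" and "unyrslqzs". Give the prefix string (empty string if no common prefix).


String 1: 'plxzuacsq'
String 2: 'unyrslqzs'
Compare position by position:
pos 0: 'p' vs 'u' differ -> stop
Longest common prefix: "" (length 0)


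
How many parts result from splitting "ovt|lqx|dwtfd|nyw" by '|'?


Input string: 'ovt|lqx|dwtfd|nyw'
Delimiter: '|'
Split result: 'ovt', 'lqx', 'dwtfd', 'nyw'
Number of parts: 4


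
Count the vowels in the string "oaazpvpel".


Input string: 'oaazpvpel'
Operation: count vowels (a, e, i, o, u)
Scan: s[0]='o' (vowel), s[1]='a' (vowel), s[2]='a' (vowel), s[3]='z', s[4]='p', s[5]='v', s[6]='p', s[7]='e' (vowel), s[8]='l'
Vowels found: 4
Result: 4


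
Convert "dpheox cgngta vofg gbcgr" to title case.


Input string: 'dpheox cgngta vofg gbcgr'
Operation: capitalize first letter of each word
Word transformations: 'dpheox'->'Dpheox', 'cgngta'->'Cgngta', 'vofg'->'Vofg', 'gbcgr'->'Gbcgr'
Result: Dpheox Cgngta Vofg Gbcgr


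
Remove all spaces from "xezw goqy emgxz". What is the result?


Input string: 'xezw goqy emgxz'
Operation: remove all spaces
Words: 'xezw', 'goqy', 'emgxz'
Join without spaces: xezwgoqyemgxz


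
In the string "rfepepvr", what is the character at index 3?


Input string: 'rfepepvr'
Operation: get character at index 3
Index mapping: s[0]='r', s[1]='f', s[2]='e', s[3]='p'
Result: 'p'


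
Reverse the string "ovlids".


Input string: 'ovlids'
Operation: reverse character order
Original order: 'o' -> 'v' -> 'l' -> 'i' -> 'd' -> 's'
Reversed order: 's' -> 'd' -> 'i' -> 'l' -> 'v' -> 'o'
Result: sdilvo


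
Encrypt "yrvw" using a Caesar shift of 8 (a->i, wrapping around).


Input: 'yrvw', shift = 8
Operation: for each letter, (position + 8) mod 26
Mapping: 'y'(24+8=32, 32 mod 26=6)->'g', 'r'(17+8=25)->'z', 'v'(21+8=29, 29 mod 26=3)->'d', 'w'(22+8=30, 30 mod 26=4)->'e'
Result: gzde


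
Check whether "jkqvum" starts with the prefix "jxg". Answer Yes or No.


Input string: 'jkqvum'
Prefix to check: 'jxg'
First 3 characters of input: 'jkq'
Match: False
Result: No


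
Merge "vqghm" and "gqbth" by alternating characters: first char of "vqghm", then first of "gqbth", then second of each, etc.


String 1: 'vqghm'
String 2: 'gqbth'
Operation: alternate characters
Pairs: 'v'+'g', 'q'+'q', 'g'+'b', 'h'+'t', 'm'+'h'
Result: vgqqgbhtmh


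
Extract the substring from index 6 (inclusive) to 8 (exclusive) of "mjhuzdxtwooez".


Input string: 'mjhuzdxtwooez'
Operation: slice [6:8]
Extract characters: s[6]='x', s[7]='t'
Result: xt


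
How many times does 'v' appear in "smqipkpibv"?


Input string: 'smqipkpibv'
Target character: 'v'
Scan each position: s[9]='v'
Matches found at indices: 9
Total: 1


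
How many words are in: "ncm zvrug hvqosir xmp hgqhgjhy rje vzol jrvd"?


Input string: 'ncm zvrug hvqosir xmp hgqhgjhy rje vzol jrvd'
Operation: split by spaces
Words found: 'ncm', 'zvrug', 'hvqosir', 'xmp', 'hgqhgjhy', 'rje', 'vzol', 'jrvd'
Word count: 8


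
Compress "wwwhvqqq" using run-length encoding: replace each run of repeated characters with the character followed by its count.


Input: 'wwwhvqqq'
Operation: identify consecutive runs
Runs: 'www' -> w3, 'h' -> h1, 'v' -> v1, 'qqq' -> q3
Encoded: w3h1v1q3


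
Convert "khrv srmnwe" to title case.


Input string: 'khrv srmnwe'
Operation: capitalize first letter of each word
Word transformations: 'khrv'->'Khrv', 'srmnwe'->'Srmnwe'
Result: Khrv Srmnwe


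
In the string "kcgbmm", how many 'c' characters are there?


Input string: 'kcgbmm'
Target character: 'c'
Scan each position: s[1]='c'
Matches found at indices: 1
Total: 1


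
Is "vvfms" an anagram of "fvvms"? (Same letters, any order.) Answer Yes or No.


String 1: 'fvvms' -> sorted: 'fmsvv'
String 2: 'vvfms' -> sorted: 'fmsvv'
Compare sorted forms: 'fmsvv' == 'fmsvv'
Anagram: Yes


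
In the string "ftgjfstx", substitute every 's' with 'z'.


Input string: 'ftgjfstx'
Operation: replace 's' with 'z'
Positions of 's': 5
After replacement: ftgjfztx


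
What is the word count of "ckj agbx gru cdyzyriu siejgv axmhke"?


Input string: 'ckj agbx gru cdyzyriu siejgv axmhke'
Operation: split by spaces
Words found: 'ckj', 'agbx', 'gru', 'cdyzyriu', 'siejgv', 'axmhke'
Word count: 6


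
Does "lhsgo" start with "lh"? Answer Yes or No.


Input string: 'lhsgo'
Prefix to check: 'lh'
First 2 characters of input: 'lh'
Match: True
Result: Yes


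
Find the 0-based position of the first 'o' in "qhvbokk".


Input string: 'qhvbokk'
Target: 'o'
Scanning left to right: s[0]='q', s[1]='h', s[2]='v', s[3]='b', s[4]='o'
First match at index: 4


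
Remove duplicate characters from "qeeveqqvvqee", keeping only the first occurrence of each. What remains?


Input: 'qeeveqqvvqee'
Operation: keep first occurrence of each character
Scan: s[0]='q' new -> keep; s[1]='e' new -> keep; s[2]='e' seen -> skip; s[3]='v' new -> keep; s[4]='e' seen -> skip; s[5]='q' seen -> skip; s[6]='q' seen -> skip; s[7]='v' seen -> skip; s[8]='v' seen -> skip; s[9]='q' seen -> skip; s[10]='e' seen -> skip; s[11]='e' seen -> skip
Result: qev


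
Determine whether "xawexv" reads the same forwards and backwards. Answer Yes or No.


Input string: 'xawexv'
Reversed: 'vxewax'
Compare pairs: s[0]='x' vs s[5]='v' (mismatch), s[1]='a' vs s[4]='x' (mismatch), s[2]='w' vs s[3]='e' (mismatch)
Palindrome: No


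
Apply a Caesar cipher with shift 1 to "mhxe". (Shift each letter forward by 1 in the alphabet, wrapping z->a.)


Input: 'mhxe', shift = 1
Operation: for each letter, (position + 1) mod 26
Mapping: 'm'(12+1=13)->'n', 'h'(7+1=8)->'i', 'x'(23+1=24)->'y', 'e'(4+1=5)->'f'
Result: niyf


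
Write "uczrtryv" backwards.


Input string: 'uczrtryv'
Operation: reverse character order
Original order: 'u' -> 'c' -> 'z' -> 'r' -> 't' -> 'r' -> 'y' -> 'v'
Reversed order: 'v' -> 'y' -> 'r' -> 't' -> 'r' -> 'z' -> 'c' -> 'u'
Result: vyrtrzcu


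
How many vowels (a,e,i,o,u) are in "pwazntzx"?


Input string: 'pwazntzx'
Operation: count vowels (a, e, i, o, u)
Scan: s[0]='p', s[1]='w', s[2]='a' (vowel), s[3]='z', s[4]='n', s[5]='t', s[6]='z', s[7]='x'
Vowels found: 1
Result: 1


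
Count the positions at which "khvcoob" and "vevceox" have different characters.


String 1: 'khvcoob'
String 2: 'vevceox'
Compare each position: pos 0: 'k'!='v', pos 1: 'h'!='e', pos 2: 'v'=='v', pos 3: 'c'=='c', pos 4: 'o'!='e', pos 5: 'o'=='o', pos 6: 'b'!='x'
Differing positions: 4
Hamming distance: 4


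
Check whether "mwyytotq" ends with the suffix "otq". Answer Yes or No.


Input string: 'mwyytotq'
Suffix to check: 'otq'
Last 3 characters of input: 'otq'
Match: True
Result: Yes


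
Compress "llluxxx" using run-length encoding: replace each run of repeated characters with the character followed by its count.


Input: 'llluxxx'
Operation: identify consecutive runs
Runs: 'lll' -> l3, 'u' -> u1, 'xxx' -> x3
Encoded: l3u1x3


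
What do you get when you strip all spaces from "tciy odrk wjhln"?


Input string: 'tciy odrk wjhln'
Operation: remove all spaces
Words: 'tciy', 'odrk', 'wjhln'
Join without spaces: tciyodrkwjhln


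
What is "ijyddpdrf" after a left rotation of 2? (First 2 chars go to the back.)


Input: 'ijyddpdrf', shift = 2
Operation: split at index 2 and swap parts
Front part s[0:2] = 'ij'
Back part s[2:] = 'yddpdrf'
Rotated = back + front = 'yddpdrf' + 'ij'
Result: yddpdrfij


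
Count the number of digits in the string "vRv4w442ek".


Input string: 'vRv4w442ek'
Operation: count digit characters (0-9)
Scan: 'v', 'R', 'v', '4'(digit), 'w', '4'(digit), '4'(digit), '2'(digit), 'e', 'k'
Digits found: 4
Result: 4


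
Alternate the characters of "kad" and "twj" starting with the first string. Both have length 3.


String 1: 'kad'
String 2: 'twj'
Operation: alternate characters
Pairs: 'k'+'t', 'a'+'w', 'd'+'j'
Result: ktawdj


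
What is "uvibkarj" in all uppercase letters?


Input string: 'uvibkarj'
Operation: convert each letter to uppercase
Mapping: 'u'->'U', 'v'->'V', 'i'->'I', 'b'->'B', 'k'->'K', 'a'->'A', 'r'->'R', 'j'->'J'
Result: UVIBKARJ


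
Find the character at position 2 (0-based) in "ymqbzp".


Input string: 'ymqbzp'
Operation: get character at index 2
Index mapping: s[0]='y', s[1]='m', s[2]='q'
Result: 'q'


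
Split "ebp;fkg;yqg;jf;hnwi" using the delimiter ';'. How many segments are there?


Input string: 'ebp;fkg;yqg;jf;hnwi'
Delimiter: ';'
Split result: 'ebp', 'fkg', 'yqg', 'jf', 'hnwi'
Number of parts: 5


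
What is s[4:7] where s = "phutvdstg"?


Input string: 'phutvdstg'
Operation: slice [4:7]
Extract characters: s[4]='v', s[5]='d', s[6]='s'
Result: vds


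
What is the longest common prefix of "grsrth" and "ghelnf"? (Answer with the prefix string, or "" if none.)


String 1: 'grsrth'
String 2: 'ghelnf'
Compare position by position:
pos 0: 'g' vs 'g' match
pos 1: 'r' vs 'h' differ -> stop
Longest common prefix: "g" (length 1)


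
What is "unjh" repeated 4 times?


Input string: 'unjh'
Operation: repeat 4 times
Concatenation: 'unjh' + 'unjh' + 'unjh' + 'unjh'
Result: unjhunjhunjhunjh


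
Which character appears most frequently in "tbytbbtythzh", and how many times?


Input: 'tbytbbtythzh'
Operation: tally each character
Counts: 'b':3, 'h':2, 't':4, 'y':2, 'z':1
Maximum: 't' appears 4 times


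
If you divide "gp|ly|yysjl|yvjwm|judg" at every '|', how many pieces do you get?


Input string: 'gp|ly|yysjl|yvjwm|judg'
Delimiter: '|'
Split result: 'gp', 'ly', 'yysjl', 'yvjwm', 'judg'
Number of parts: 5


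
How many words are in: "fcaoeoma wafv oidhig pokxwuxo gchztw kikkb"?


Input string: 'fcaoeoma wafv oidhig pokxwuxo gchztw kikkb'
Operation: split by spaces
Words found: 'fcaoeoma', 'wafv', 'oidhig', 'pokxwuxo', 'gchztw', 'kikkb'
Word count: 6


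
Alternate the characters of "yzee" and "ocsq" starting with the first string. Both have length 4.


String 1: 'yzee'
String 2: 'ocsq'
Operation: alternate characters
Pairs: 'y'+'o', 'z'+'c', 'e'+'s', 'e'+'q'
Result: yozceseq


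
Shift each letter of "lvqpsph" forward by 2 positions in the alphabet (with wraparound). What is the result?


Input: 'lvqpsph', shift = 2
Operation: for each letter, (position + 2) mod 26
Mapping: 'l'(11+2=13)->'n', 'v'(21+2=23)->'x', 'q'(16+2=18)->'s', 'p'(15+2=17)->'r', 's'(18+2=20)->'u', 'p'(15+2=17)->'r', 'h'(7+2=9)->'j'
Result: nxsrurj


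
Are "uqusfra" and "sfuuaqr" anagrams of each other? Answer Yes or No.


String 1: 'uqusfra' -> sorted: 'afqrsuu'
String 2: 'sfuuaqr' -> sorted: 'afqrsuu'
Compare sorted forms: 'afqrsuu' == 'afqrsuu'
Anagram: Yes


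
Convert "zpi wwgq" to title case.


Input string: 'zpi wwgq'
Operation: capitalize first letter of each word
Word transformations: 'zpi'->'Zpi', 'wwgq'->'Wwgq'
Result: Zpi Wwgq


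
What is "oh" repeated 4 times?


Input string: 'oh'
Operation: repeat 4 times
Concatenation: 'oh' + 'oh' + 'oh' + 'oh'
Result: ohohohoh


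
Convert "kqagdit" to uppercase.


Input string: 'kqagdit'
Operation: convert each letter to uppercase
Mapping: 'k'->'K', 'q'->'Q', 'a'->'A', 'g'->'G', 'd'->'D', 'i'->'I', 't'->'T'
Result: KQAGDIT


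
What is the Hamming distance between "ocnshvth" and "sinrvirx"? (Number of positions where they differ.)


String 1: 'ocnshvth'
String 2: 'sinrvirx'
Compare each position: pos 0: 'o'!='s', pos 1: 'c'!='i', pos 2: 'n'=='n', pos 3: 's'!='r', pos 4: 'h'!='v', pos 5: 'v'!='i', pos 6: 't'!='r', pos 7: 'h'!='x'
Differing positions: 7
Hamming distance: 7


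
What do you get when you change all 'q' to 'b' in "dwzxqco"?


Input string: 'dwzxqco'
Operation: replace 'q' with 'b'
Positions of 'q': 4
After replacement: dwzxbco


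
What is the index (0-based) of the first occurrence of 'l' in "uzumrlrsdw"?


Input string: 'uzumrlrsdw'
Target: 'l'
Scanning left to right: s[0]='u', s[1]='z', s[2]='u', s[3]='m', s[4]='r', s[5]='l'
First match at index: 5


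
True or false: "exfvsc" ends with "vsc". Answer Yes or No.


Input string: 'exfvsc'
Suffix to check: 'vsc'
Last 3 characters of input: 'vsc'
Match: True
Result: Yes


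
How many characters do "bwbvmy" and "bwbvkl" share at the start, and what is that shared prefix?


String 1: 'bwbvmy'
String 2: 'bwbvkl'
Compare position by position:
pos 0: 'b' vs 'b' match
pos 1: 'w' vs 'w' match
pos 2: 'b' vs 'b' match
pos 3: 'v' vs 'v' match
pos 4: 'm' vs 'k' differ -> stop
Longest common prefix: "bwbv" (length 4)


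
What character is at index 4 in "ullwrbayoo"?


Input string: 'ullwrbayoo'
Operation: get character at index 4
Index mapping: s[0]='u', s[1]='l', s[2]='l', s[3]='w', s[4]='r'
Result: 'r'


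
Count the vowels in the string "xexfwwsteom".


Input string: 'xexfwwsteom'
Operation: count vowels (a, e, i, o, u)
Scan: s[0]='x', s[1]='e' (vowel), s[2]='x', s[3]='f', s[4]='w', s[5]='w', s[6]='s', s[7]='t', s[8]='e' (vowel), s[9]='o' (vowel), s[10]='m'
Vowels found: 3
Result: 3


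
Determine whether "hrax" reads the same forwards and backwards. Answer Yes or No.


Input string: 'hrax'
Reversed: 'xarh'
Compare pairs: s[0]='h' vs s[3]='x' (mismatch), s[1]='r' vs s[2]='a' (mismatch)
Palindrome: No


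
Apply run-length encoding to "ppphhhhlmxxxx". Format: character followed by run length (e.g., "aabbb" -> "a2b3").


Input: 'ppphhhhlmxxxx'
Operation: identify consecutive runs
Runs: 'ppp' -> p3, 'hhhh' -> h4, 'l' -> l1, 'm' -> m1, 'xxxx' -> x4
Encoded: p3h4l1m1x4


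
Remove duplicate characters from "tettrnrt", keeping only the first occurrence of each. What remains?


Input: 'tettrnrt'
Operation: keep first occurrence of each character
Scan: s[0]='t' new -> keep; s[1]='e' new -> keep; s[2]='t' seen -> skip; s[3]='t' seen -> skip; s[4]='r' new -> keep; s[5]='n' new -> keep; s[6]='r' seen -> skip; s[7]='t' seen -> skip
Result: tern


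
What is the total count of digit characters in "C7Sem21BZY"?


Input string: 'C7Sem21BZY'
Operation: count digit characters (0-9)
Scan: 'C', '7'(digit), 'S', 'e', 'm', '2'(digit), '1'(digit), 'B', 'Z', 'Y'
Digits found: 3
Result: 3


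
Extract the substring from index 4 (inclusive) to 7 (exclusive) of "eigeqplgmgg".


Input string: 'eigeqplgmgg'
Operation: slice [4:7]
Extract characters: s[4]='q', s[5]='p', s[6]='l'
Result: qpl


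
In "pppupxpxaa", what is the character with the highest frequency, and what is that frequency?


Input: 'pppupxpxaa'
Operation: tally each character
Counts: 'a':2, 'p':5, 'u':1, 'x':2
Maximum: 'p' appears 5 times


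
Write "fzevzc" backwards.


Input string: 'fzevzc'
Operation: reverse character order
Original order: 'f' -> 'z' -> 'e' -> 'v' -> 'z' -> 'c'
Reversed order: 'c' -> 'z' -> 'v' -> 'e' -> 'z' -> 'f'
Result: czvezf


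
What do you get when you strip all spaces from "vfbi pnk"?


Input string: 'vfbi pnk'
Operation: remove all spaces
Words: 'vfbi', 'pnk'
Join without spaces: vfbipnk


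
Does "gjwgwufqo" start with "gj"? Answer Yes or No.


Input string: 'gjwgwufqo'
Prefix to check: 'gj'
First 2 characters of input: 'gj'
Match: True
Result: Yes


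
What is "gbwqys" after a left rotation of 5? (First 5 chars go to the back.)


Input: 'gbwqys', shift = 5
Operation: split at index 5 and swap parts
Front part s[0:5] = 'gbwqy'
Back part s[5:] = 's'
Rotated = back + front = 's' + 'gbwqy'
Result: sgbwqy


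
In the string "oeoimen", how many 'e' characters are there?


Input string: 'oeoimen'
Target character: 'e'
Scan each position: s[1]='e', s[5]='e'
Matches found at indices: 1, 5
Total: 2


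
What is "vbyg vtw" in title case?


Input string: 'vbyg vtw'
Operation: capitalize first letter of each word
Word transformations: 'vbyg'->'Vbyg', 'vtw'->'Vtw'
Result: Vbyg Vtw


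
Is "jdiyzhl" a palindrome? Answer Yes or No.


Input string: 'jdiyzhl'
Reversed: 'lhzyidj'
Compare pairs: s[0]='j' vs s[6]='l' (mismatch), s[1]='d' vs s[5]='h' (mismatch), s[2]='i' vs s[4]='z' (mismatch)
Palindrome: No


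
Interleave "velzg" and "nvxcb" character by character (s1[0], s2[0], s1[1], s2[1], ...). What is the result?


String 1: 'velzg'
String 2: 'nvxcb'
Operation: alternate characters
Pairs: 'v'+'n', 'e'+'v', 'l'+'x', 'z'+'c', 'g'+'b'
Result: vnevlxzcgb


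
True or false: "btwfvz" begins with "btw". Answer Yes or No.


Input string: 'btwfvz'
Prefix to check: 'btw'
First 3 characters of input: 'btw'
Match: True
Result: Yes


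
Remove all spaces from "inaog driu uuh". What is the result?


Input string: 'inaog driu uuh'
Operation: remove all spaces
Words: 'inaog', 'driu', 'uuh'
Join without spaces: inaogdriuuuh


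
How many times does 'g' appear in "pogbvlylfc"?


Input string: 'pogbvlylfc'
Target character: 'g'
Scan each position: s[2]='g'
Matches found at indices: 2
Total: 1


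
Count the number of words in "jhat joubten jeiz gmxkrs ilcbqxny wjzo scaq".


Input string: 'jhat joubten jeiz gmxkrs ilcbqxny wjzo scaq'
Operation: split by spaces
Words found: 'jhat', 'joubten', 'jeiz', 'gmxkrs', 'ilcbqxny', 'wjzo', 'scaq'
Word count: 7


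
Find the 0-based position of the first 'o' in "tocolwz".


Input string: 'tocolwz'
Target: 'o'
Scanning left to right: s[0]='t', s[1]='o'
First match at index: 1


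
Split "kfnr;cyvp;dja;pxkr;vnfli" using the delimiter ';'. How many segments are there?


Input string: 'kfnr;cyvp;dja;pxkr;vnfli'
Delimiter: ';'
Split result: 'kfnr', 'cyvp', 'dja', 'pxkr', 'vnfli'
Number of parts: 5


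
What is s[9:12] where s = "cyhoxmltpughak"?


Input string: 'cyhoxmltpughak'
Operation: slice [9:12]
Extract characters: s[9]='u', s[10]='g', s[11]='h'
Result: ugh


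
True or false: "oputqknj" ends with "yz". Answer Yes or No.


Input string: 'oputqknj'
Suffix to check: 'yz'
Last 2 characters of input: 'nj'
Match: False
Result: No


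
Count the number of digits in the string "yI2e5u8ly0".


Input string: 'yI2e5u8ly0'
Operation: count digit characters (0-9)
Scan: 'y', 'I', '2'(digit), 'e', '5'(digit), 'u', '8'(digit), 'l', 'y', '0'(digit)
Digits found: 4
Result: 4


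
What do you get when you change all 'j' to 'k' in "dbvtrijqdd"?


Input string: 'dbvtrijqdd'
Operation: replace 'j' with 'k'
Positions of 'j': 6
After replacement: dbvtrikqdd


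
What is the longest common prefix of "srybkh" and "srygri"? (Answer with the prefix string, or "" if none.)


String 1: 'srybkh'
String 2: 'srygri'
Compare position by position:
pos 0: 's' vs 's' match
pos 1: 'r' vs 'r' match
pos 2: 'y' vs 'y' match
pos 3: 'b' vs 'g' differ -> stop
Longest common prefix: "sry" (length 3)


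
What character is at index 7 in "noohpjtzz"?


Input string: 'noohpjtzz'
Operation: get character at index 7
Index mapping: s[0]='n', s[1]='o', s[2]='o', s[3]='h', s[4]='p', s[5]='j', s[6]='t', s[7]='z'
Result: 'z'


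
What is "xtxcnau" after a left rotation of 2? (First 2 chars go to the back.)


Input: 'xtxcnau', shift = 2
Operation: split at index 2 and swap parts
Front part s[0:2] = 'xt'
Back part s[2:] = 'xcnau'
Rotated = back + front = 'xcnau' + 'xt'
Result: xcnauxt


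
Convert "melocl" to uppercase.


Input string: 'melocl'
Operation: convert each letter to uppercase
Mapping: 'm'->'M', 'e'->'E', 'l'->'L', 'o'->'O', 'c'->'C', 'l'->'L'
Result: MELOCL


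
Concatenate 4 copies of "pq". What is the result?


Input string: 'pq'
Operation: repeat 4 times
Concatenation: 'pq' + 'pq' + 'pq' + 'pq'
Result: pqpqpqpq


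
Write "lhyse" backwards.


Input string: 'lhyse'
Operation: reverse character order
Original order: 'l' -> 'h' -> 'y' -> 's' -> 'e'
Reversed order: 'e' -> 's' -> 'y' -> 'h' -> 'l'
Result: esyhl


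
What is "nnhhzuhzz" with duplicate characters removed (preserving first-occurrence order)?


Input: 'nnhhzuhzz'
Operation: keep first occurrence of each character
Scan: s[0]='n' new -> keep; s[1]='n' seen -> skip; s[2]='h' new -> keep; s[3]='h' seen -> skip; s[4]='z' new -> keep; s[5]='u' new -> keep; s[6]='h' seen -> skip; s[7]='z' seen -> skip; s[8]='z' seen -> skip
Result: nhzu


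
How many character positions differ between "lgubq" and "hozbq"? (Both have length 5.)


String 1: 'lgubq'
String 2: 'hozbq'
Compare each position: pos 0: 'l'!='h', pos 1: 'g'!='o', pos 2: 'u'!='z', pos 3: 'b'=='b', pos 4: 'q'=='q'
Differing positions: 3
Hamming distance: 3


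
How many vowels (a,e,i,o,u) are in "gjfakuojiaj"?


Input string: 'gjfakuojiaj'
Operation: count vowels (a, e, i, o, u)
Scan: s[0]='g', s[1]='j', s[2]='f', s[3]='a' (vowel), s[4]='k', s[5]='u' (vowel), s[6]='o' (vowel), s[7]='j', s[8]='i' (vowel), s[9]='a' (vowel), s[10]='j'
Vowels found: 5
Result: 5


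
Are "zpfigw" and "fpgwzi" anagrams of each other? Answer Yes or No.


String 1: 'zpfigw' -> sorted: 'fgipwz'
String 2: 'fpgwzi' -> sorted: 'fgipwz'
Compare sorted forms: 'fgipwz' == 'fgipwz'
Anagram: Yes


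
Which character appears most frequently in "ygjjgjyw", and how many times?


Input: 'ygjjgjyw'
Operation: tally each character
Counts: 'g':2, 'j':3, 'w':1, 'y':2
Maximum: 'j' appears 3 times


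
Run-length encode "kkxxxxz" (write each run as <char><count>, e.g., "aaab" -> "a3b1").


Input: 'kkxxxxz'
Operation: identify consecutive runs
Runs: 'kk' -> k2, 'xxxx' -> x4, 'z' -> z1
Encoded: k2x4z1


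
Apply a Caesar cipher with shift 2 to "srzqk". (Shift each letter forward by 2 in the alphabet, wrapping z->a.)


Input: 'srzqk', shift = 2
Operation: for each letter, (position + 2) mod 26
Mapping: 's'(18+2=20)->'u', 'r'(17+2=19)->'t', 'z'(25+2=27, 27 mod 26=1)->'b', 'q'(16+2=18)->'s', 'k'(10+2=12)->'m'
Result: utbsm


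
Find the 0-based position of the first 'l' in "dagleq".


Input string: 'dagleq'
Target: 'l'
Scanning left to right: s[0]='d', s[1]='a', s[2]='g', s[3]='l'
First match at index: 3


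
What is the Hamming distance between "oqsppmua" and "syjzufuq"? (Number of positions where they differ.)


String 1: 'oqsppmua'
String 2: 'syjzufuq'
Compare each position: pos 0: 'o'!='s', pos 1: 'q'!='y', pos 2: 's'!='j', pos 3: 'p'!='z', pos 4: 'p'!='u', pos 5: 'm'!='f', pos 6: 'u'=='u', pos 7: 'a'!='q'
Differing positions: 7
Hamming distance: 7


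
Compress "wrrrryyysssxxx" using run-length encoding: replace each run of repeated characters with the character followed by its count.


Input: 'wrrrryyysssxxx'
Operation: identify consecutive runs
Runs: 'w' -> w1, 'rrrr' -> r4, 'yyy' -> y3, 'sss' -> s3, 'xxx' -> x3
Encoded: w1r4y3s3x3


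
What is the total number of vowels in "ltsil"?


Input string: 'ltsil'
Operation: count vowels (a, e, i, o, u)
Scan: s[0]='l', s[1]='t', s[2]='s', s[3]='i' (vowel), s[4]='l'
Vowels found: 1
Result: 1


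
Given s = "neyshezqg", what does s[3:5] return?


Input string: 'neyshezqg'
Operation: slice [3:5]
Extract characters: s[3]='s', s[4]='h'
Result: sh


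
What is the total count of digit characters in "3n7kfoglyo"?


Input string: '3n7kfoglyo'
Operation: count digit characters (0-9)
Scan: '3'(digit), 'n', '7'(digit), 'k', 'f', 'o', 'g', 'l', 'y', 'o'
Digits found: 2
Result: 2


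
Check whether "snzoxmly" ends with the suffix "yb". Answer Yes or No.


Input string: 'snzoxmly'
Suffix to check: 'yb'
Last 2 characters of input: 'ly'
Match: False
Result: No


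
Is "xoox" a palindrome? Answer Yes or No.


Input string: 'xoox'
Reversed: 'xoox'
Compare pairs: s[0]='x' vs s[3]='x' (match), s[1]='o' vs s[2]='o' (match)
Palindrome: Yes


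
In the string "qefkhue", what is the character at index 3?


Input string: 'qefkhue'
Operation: get character at index 3
Index mapping: s[0]='q', s[1]='e', s[2]='f', s[3]='k'
Result: 'k'


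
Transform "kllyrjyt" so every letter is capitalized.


Input string: 'kllyrjyt'
Operation: convert each letter to uppercase
Mapping: 'k'->'K', 'l'->'L', 'l'->'L', 'y'->'Y', 'r'->'R', 'j'->'J', 'y'->'Y', 't'->'T'
Result: KLLYRJYT


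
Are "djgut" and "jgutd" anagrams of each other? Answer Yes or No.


String 1: 'djgut' -> sorted: 'dgjtu'
String 2: 'jgutd' -> sorted: 'dgjtu'
Compare sorted forms: 'dgjtu' == 'dgjtu'
Anagram: Yes


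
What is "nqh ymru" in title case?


Input string: 'nqh ymru'
Operation: capitalize first letter of each word
Word transformations: 'nqh'->'Nqh', 'ymru'->'Ymru'
Result: Nqh Ymru


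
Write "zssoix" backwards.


Input string: 'zssoix'
Operation: reverse character order
Original order: 'z' -> 's' -> 's' -> 'o' -> 'i' -> 'x'
Reversed order: 'x' -> 'i' -> 'o' -> 's' -> 's' -> 'z'
Result: xiossz


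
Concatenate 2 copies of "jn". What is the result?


Input string: 'jn'
Operation: repeat 2 times
Concatenation: 'jn' + 'jn'
Result: jnjn


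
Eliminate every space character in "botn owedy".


Input string: 'botn owedy'
Operation: remove all spaces
Words: 'botn', 'owedy'
Join without spaces: botnowedy


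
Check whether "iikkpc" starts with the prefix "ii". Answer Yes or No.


Input string: 'iikkpc'
Prefix to check: 'ii'
First 2 characters of input: 'ii'
Match: True
Result: Yes


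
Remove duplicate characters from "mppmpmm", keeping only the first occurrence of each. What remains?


Input: 'mppmpmm'
Operation: keep first occurrence of each character
Scan: s[0]='m' new -> keep; s[1]='p' new -> keep; s[2]='p' seen -> skip; s[3]='m' seen -> skip; s[4]='p' seen -> skip; s[5]='m' seen -> skip; s[6]='m' seen -> skip
Result: mp


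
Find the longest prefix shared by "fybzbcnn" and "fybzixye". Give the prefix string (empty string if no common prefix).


String 1: 'fybzbcnn'
String 2: 'fybzixye'
Compare position by position:
pos 0: 'f' vs 'f' match
pos 1: 'y' vs 'y' match
pos 2: 'b' vs 'b' match
pos 3: 'z' vs 'z' match
pos 4: 'b' vs 'i' differ -> stop
Longest common prefix: "fybz" (length 4)


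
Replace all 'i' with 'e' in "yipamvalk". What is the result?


Input string: 'yipamvalk'
Operation: replace 'i' with 'e'
Positions of 'i': 1
After replacement: yepamvalk


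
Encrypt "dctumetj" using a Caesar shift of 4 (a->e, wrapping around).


Input: 'dctumetj', shift = 4
Operation: for each letter, (position + 4) mod 26
Mapping: 'd'(3+4=7)->'h', 'c'(2+4=6)->'g', 't'(19+4=23)->'x', 'u'(20+4=24)->'y', 'm'(12+4=16)->'q', 'e'(4+4=8)->'i', 't'(19+4=23)->'x', 'j'(9+4=13)->'n'
Result: hgxyqixn


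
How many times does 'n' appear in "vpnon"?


Input string: 'vpnon'
Target character: 'n'
Scan each position: s[2]='n', s[4]='n'
Matches found at indices: 2, 4
Total: 2


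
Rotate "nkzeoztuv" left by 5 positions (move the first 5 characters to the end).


Input: 'nkzeoztuv', shift = 5
Operation: split at index 5 and swap parts
Front part s[0:5] = 'nkzeo'
Back part s[5:] = 'ztuv'
Rotated = back + front = 'ztuv' + 'nkzeo'
Result: ztuvnkzeo


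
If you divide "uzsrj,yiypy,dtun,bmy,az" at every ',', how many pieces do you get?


Input string: 'uzsrj,yiypy,dtun,bmy,az'
Delimiter: ','
Split result: 'uzsrj', 'yiypy', 'dtun', 'bmy', 'az'
Number of parts: 5


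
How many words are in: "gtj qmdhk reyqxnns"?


Input string: 'gtj qmdhk reyqxnns'
Operation: split by spaces
Words found: 'gtj', 'qmdhk', 'reyqxnns'
Word count: 3


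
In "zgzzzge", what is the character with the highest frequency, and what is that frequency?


Input: 'zgzzzge'
Operation: tally each character
Counts: 'e':1, 'g':2, 'z':4
Maximum: 'z' appears 4 times


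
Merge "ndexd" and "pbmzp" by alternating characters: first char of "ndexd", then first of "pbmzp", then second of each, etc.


String 1: 'ndexd'
String 2: 'pbmzp'
Operation: alternate characters
Pairs: 'n'+'p', 'd'+'b', 'e'+'m', 'x'+'z', 'd'+'p'
Result: npdbemxzdp


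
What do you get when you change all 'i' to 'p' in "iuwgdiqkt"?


Input string: 'iuwgdiqkt'
Operation: replace 'i' with 'p'
Positions of 'i': 0, 5
After replacement: puwgdpqkt


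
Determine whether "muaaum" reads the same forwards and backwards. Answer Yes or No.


Input string: 'muaaum'
Reversed: 'muaaum'
Compare pairs: s[0]='m' vs s[5]='m' (match), s[1]='u' vs s[4]='u' (match), s[2]='a' vs s[3]='a' (match)
Palindrome: Yes


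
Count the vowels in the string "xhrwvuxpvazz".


Input string: 'xhrwvuxpvazz'
Operation: count vowels (a, e, i, o, u)
Scan: s[0]='x', s[1]='h', s[2]='r', s[3]='w', s[4]='v', s[5]='u' (vowel), s[6]='x', s[7]='p', s[8]='v', s[9]='a' (vowel), s[10]='z', s[11]='z'
Vowels found: 2
Result: 2


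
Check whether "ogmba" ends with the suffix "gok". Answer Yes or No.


Input string: 'ogmba'
Suffix to check: 'gok'
Last 3 characters of input: 'mba'
Match: False
Result: No


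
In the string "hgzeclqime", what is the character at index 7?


Input string: 'hgzeclqime'
Operation: get character at index 7
Index mapping: s[0]='h', s[1]='g', s[2]='z', s[3]='e', s[4]='c', s[5]='l', s[6]='q', s[7]='i'
Result: 'i'


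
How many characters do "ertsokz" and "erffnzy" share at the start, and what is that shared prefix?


String 1: 'ertsokz'
String 2: 'erffnzy'
Compare position by position:
pos 0: 'e' vs 'e' match
pos 1: 'r' vs 'r' match
pos 2: 't' vs 'f' differ -> stop
Longest common prefix: "er" (length 2)


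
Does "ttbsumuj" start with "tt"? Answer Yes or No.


Input string: 'ttbsumuj'
Prefix to check: 'tt'
First 2 characters of input: 'tt'
Match: True
Result: Yes


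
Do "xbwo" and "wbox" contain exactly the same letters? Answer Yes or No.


String 1: 'xbwo' -> sorted: 'bowx'
String 2: 'wbox' -> sorted: 'bowx'
Compare sorted forms: 'bowx' == 'bowx'
Anagram: Yes


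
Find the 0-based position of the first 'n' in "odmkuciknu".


Input string: 'odmkuciknu'
Target: 'n'
Scanning left to right: s[0]='o', s[1]='d', s[2]='m', s[3]='k', s[4]='u', s[5]='c', s[6]='i', s[7]='k', s[8]='n'
First match at index: 8


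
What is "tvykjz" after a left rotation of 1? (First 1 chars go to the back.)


Input: 'tvykjz', shift = 1
Operation: split at index 1 and swap parts
Front part s[0:1] = 't'
Back part s[1:] = 'vykjz'
Rotated = back + front = 'vykjz' + 't'
Result: vykjzt


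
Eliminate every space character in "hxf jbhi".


Input string: 'hxf jbhi'
Operation: remove all spaces
Words: 'hxf', 'jbhi'
Join without spaces: hxfjbhi


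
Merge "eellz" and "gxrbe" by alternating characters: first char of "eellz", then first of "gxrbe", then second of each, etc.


String 1: 'eellz'
String 2: 'gxrbe'
Operation: alternate characters
Pairs: 'e'+'g', 'e'+'x', 'l'+'r', 'l'+'b', 'z'+'e'
Result: egexlrlbze
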